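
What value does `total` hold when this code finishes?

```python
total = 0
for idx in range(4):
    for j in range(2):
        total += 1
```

Let's trace through this code step by step.

Initialize: total = 0
Entering loop: for idx in range(4):

After execution: total = 8
8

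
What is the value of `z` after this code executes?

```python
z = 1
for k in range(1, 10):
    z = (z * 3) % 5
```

Let's trace through this code step by step.

Initialize: z = 1
Entering loop: for k in range(1, 10):

After execution: z = 3
3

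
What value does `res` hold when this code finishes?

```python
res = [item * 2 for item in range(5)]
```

Let's trace through this code step by step.

Initialize: res = [item * 2 for item in range(5)]

After execution: res = [0, 2, 4, 6, 8]
[0, 2, 4, 6, 8]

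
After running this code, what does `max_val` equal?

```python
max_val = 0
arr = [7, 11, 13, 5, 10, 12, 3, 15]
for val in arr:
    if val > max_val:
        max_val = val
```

Let's trace through this code step by step.

Initialize: max_val = 0
Initialize: arr = [7, 11, 13, 5, 10, 12, 3, 15]
Entering loop: for val in arr:

After execution: max_val = 15
15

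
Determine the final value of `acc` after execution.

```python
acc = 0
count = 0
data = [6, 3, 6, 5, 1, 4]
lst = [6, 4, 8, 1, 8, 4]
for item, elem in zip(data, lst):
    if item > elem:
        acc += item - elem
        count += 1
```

Let's trace through this code step by step.

Initialize: acc = 0
Initialize: count = 0
Initialize: data = [6, 3, 6, 5, 1, 4]
Initialize: lst = [6, 4, 8, 1, 8, 4]
Entering loop: for item, elem in zip(data, lst):

After execution: acc = 4
4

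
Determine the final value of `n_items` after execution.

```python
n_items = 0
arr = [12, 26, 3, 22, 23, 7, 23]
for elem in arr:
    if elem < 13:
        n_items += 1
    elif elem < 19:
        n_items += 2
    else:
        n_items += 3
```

Let's trace through this code step by step.

Initialize: n_items = 0
Initialize: arr = [12, 26, 3, 22, 23, 7, 23]
Entering loop: for elem in arr:

After execution: n_items = 15
15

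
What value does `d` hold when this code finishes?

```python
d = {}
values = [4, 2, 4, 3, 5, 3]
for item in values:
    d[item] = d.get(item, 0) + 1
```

Let's trace through this code step by step.

Initialize: d = {}
Initialize: values = [4, 2, 4, 3, 5, 3]
Entering loop: for item in values:

After execution: d = {4: 2, 2: 1, 3: 2, 5: 1}
{4: 2, 2: 1, 3: 2, 5: 1}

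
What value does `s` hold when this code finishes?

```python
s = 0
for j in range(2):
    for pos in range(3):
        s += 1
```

Let's trace through this code step by step.

Initialize: s = 0
Entering loop: for j in range(2):

After execution: s = 6
6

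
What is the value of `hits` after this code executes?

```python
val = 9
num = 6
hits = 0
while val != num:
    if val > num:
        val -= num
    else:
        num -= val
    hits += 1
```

Let's trace through this code step by step.

Initialize: val = 9
Initialize: num = 6
Initialize: hits = 0
Entering loop: while val != num:

After execution: hits = 2
2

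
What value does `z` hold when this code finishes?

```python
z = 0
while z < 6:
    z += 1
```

Let's trace through this code step by step.

Initialize: z = 0
Entering loop: while z < 6:

After execution: z = 6
6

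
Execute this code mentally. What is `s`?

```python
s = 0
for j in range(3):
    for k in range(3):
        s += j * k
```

Let's trace through this code step by step.

Initialize: s = 0
Entering loop: for j in range(3):

After execution: s = 9
9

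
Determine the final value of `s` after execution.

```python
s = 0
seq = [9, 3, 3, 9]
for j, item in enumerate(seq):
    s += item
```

Let's trace through this code step by step.

Initialize: s = 0
Initialize: seq = [9, 3, 3, 9]
Entering loop: for j, item in enumerate(seq):

After execution: s = 24
24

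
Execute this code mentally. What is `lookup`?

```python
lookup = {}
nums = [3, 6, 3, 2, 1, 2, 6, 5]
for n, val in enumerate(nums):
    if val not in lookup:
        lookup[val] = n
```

Let's trace through this code step by step.

Initialize: lookup = {}
Initialize: nums = [3, 6, 3, 2, 1, 2, 6, 5]
Entering loop: for n, val in enumerate(nums):

After execution: lookup = {3: 0, 6: 1, 2: 3, 1: 4, 5: 7}
{3: 0, 6: 1, 2: 3, 1: 4, 5: 7}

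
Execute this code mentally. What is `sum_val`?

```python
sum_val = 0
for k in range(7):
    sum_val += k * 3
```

Let's trace through this code step by step.

Initialize: sum_val = 0
Entering loop: for k in range(7):

After execution: sum_val = 63
63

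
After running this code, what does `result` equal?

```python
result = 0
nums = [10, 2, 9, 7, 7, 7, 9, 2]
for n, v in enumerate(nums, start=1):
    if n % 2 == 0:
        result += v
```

Let's trace through this code step by step.

Initialize: result = 0
Initialize: nums = [10, 2, 9, 7, 7, 7, 9, 2]
Entering loop: for n, v in enumerate(nums, start=1):

After execution: result = 18
18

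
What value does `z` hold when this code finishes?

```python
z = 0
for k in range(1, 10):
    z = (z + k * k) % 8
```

Let's trace through this code step by step.

Initialize: z = 0
Entering loop: for k in range(1, 10):

After execution: z = 5
5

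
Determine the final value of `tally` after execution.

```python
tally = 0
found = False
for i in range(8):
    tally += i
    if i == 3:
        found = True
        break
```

Let's trace through this code step by step.

Initialize: tally = 0
Initialize: found = False
Entering loop: for i in range(8):

After execution: tally = 6
6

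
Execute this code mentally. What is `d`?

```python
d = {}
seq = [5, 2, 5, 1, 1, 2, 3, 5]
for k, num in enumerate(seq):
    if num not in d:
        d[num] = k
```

Let's trace through this code step by step.

Initialize: d = {}
Initialize: seq = [5, 2, 5, 1, 1, 2, 3, 5]
Entering loop: for k, num in enumerate(seq):

After execution: d = {5: 0, 2: 1, 1: 3, 3: 6}
{5: 0, 2: 1, 1: 3, 3: 6}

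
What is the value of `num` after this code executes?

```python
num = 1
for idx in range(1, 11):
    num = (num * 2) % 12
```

Let's trace through this code step by step.

Initialize: num = 1
Entering loop: for idx in range(1, 11):

After execution: num = 4
4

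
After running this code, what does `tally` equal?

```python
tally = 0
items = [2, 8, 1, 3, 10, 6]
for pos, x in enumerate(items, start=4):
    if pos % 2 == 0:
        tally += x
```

Let's trace through this code step by step.

Initialize: tally = 0
Initialize: items = [2, 8, 1, 3, 10, 6]
Entering loop: for pos, x in enumerate(items, start=4):

After execution: tally = 13
13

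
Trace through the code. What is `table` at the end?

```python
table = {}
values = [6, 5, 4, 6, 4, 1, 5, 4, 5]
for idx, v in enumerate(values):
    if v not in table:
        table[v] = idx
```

Let's trace through this code step by step.

Initialize: table = {}
Initialize: values = [6, 5, 4, 6, 4, 1, 5, 4, 5]
Entering loop: for idx, v in enumerate(values):

After execution: table = {6: 0, 5: 1, 4: 2, 1: 5}
{6: 0, 5: 1, 4: 2, 1: 5}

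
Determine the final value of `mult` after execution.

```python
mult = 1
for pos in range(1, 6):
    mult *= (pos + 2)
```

Let's trace through this code step by step.

Initialize: mult = 1
Entering loop: for pos in range(1, 6):

After execution: mult = 2520
2520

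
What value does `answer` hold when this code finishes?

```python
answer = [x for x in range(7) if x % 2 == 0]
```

Let's trace through this code step by step.

Initialize: answer = [x for x in range(7) if x % 2 == 0]

After execution: answer = [0, 2, 4, 6]
[0, 2, 4, 6]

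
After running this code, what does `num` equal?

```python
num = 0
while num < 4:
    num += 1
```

Let's trace through this code step by step.

Initialize: num = 0
Entering loop: while num < 4:

After execution: num = 4
4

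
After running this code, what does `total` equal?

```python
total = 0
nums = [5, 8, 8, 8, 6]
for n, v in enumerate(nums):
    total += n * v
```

Let's trace through this code step by step.

Initialize: total = 0
Initialize: nums = [5, 8, 8, 8, 6]
Entering loop: for n, v in enumerate(nums):

After execution: total = 72
72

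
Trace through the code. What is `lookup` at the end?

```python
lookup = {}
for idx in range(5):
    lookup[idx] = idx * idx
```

Let's trace through this code step by step.

Initialize: lookup = {}
Entering loop: for idx in range(5):

After execution: lookup = {0: 0, 1: 1, 2: 4, 3: 9, 4: 16}
{0: 0, 1: 1, 2: 4, 3: 9, 4: 16}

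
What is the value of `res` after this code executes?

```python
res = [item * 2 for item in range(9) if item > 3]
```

Let's trace through this code step by step.

Initialize: res = [item * 2 for item in range(9) if item > 3]

After execution: res = [8, 10, 12, 14, 16]
[8, 10, 12, 14, 16]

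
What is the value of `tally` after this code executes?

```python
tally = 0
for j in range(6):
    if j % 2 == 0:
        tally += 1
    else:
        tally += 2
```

Let's trace through this code step by step.

Initialize: tally = 0
Entering loop: for j in range(6):

After execution: tally = 9
9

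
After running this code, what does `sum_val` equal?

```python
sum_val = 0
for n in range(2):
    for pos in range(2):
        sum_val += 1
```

Let's trace through this code step by step.

Initialize: sum_val = 0
Entering loop: for n in range(2):

After execution: sum_val = 4
4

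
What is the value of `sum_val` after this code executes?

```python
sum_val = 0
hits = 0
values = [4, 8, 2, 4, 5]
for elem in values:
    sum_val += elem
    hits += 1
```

Let's trace through this code step by step.

Initialize: sum_val = 0
Initialize: hits = 0
Initialize: values = [4, 8, 2, 4, 5]
Entering loop: for elem in values:

After execution: sum_val = 23
23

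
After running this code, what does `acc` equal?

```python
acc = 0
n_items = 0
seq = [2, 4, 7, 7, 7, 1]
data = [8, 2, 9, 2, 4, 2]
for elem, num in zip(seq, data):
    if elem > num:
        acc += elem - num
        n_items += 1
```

Let's trace through this code step by step.

Initialize: acc = 0
Initialize: n_items = 0
Initialize: seq = [2, 4, 7, 7, 7, 1]
Initialize: data = [8, 2, 9, 2, 4, 2]
Entering loop: for elem, num in zip(seq, data):

After execution: acc = 10
10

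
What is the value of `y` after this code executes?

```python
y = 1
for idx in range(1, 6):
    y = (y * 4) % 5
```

Let's trace through this code step by step.

Initialize: y = 1
Entering loop: for idx in range(1, 6):

After execution: y = 4
4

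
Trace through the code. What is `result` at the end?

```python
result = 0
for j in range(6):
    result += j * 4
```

Let's trace through this code step by step.

Initialize: result = 0
Entering loop: for j in range(6):

After execution: result = 60
60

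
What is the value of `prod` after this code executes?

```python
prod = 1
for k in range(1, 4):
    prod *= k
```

Let's trace through this code step by step.

Initialize: prod = 1
Entering loop: for k in range(1, 4):

After execution: prod = 6
6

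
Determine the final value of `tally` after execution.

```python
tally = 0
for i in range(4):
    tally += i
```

Let's trace through this code step by step.

Initialize: tally = 0
Entering loop: for i in range(4):

After execution: tally = 6
6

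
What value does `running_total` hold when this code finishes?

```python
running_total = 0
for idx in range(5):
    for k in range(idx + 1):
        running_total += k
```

Let's trace through this code step by step.

Initialize: running_total = 0
Entering loop: for idx in range(5):

After execution: running_total = 20
20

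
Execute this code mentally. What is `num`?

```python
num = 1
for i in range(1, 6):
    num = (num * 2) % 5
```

Let's trace through this code step by step.

Initialize: num = 1
Entering loop: for i in range(1, 6):

After execution: num = 2
2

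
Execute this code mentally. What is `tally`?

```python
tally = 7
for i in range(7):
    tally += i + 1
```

Let's trace through this code step by step.

Initialize: tally = 7
Entering loop: for i in range(7):

After execution: tally = 35
35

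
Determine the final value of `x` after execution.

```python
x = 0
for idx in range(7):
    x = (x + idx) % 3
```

Let's trace through this code step by step.

Initialize: x = 0
Entering loop: for idx in range(7):

After execution: x = 0
0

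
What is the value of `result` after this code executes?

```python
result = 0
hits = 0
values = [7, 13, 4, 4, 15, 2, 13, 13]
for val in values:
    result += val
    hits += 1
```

Let's trace through this code step by step.

Initialize: result = 0
Initialize: hits = 0
Initialize: values = [7, 13, 4, 4, 15, 2, 13, 13]
Entering loop: for val in values:

After execution: result = 71
71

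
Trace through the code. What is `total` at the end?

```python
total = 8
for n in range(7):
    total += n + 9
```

Let's trace through this code step by step.

Initialize: total = 8
Entering loop: for n in range(7):

After execution: total = 92
92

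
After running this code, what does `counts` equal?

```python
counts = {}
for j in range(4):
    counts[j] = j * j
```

Let's trace through this code step by step.

Initialize: counts = {}
Entering loop: for j in range(4):

After execution: counts = {0: 0, 1: 1, 2: 4, 3: 9}
{0: 0, 1: 1, 2: 4, 3: 9}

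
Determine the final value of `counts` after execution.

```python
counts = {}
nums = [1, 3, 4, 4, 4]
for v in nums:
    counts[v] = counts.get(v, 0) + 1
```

Let's trace through this code step by step.

Initialize: counts = {}
Initialize: nums = [1, 3, 4, 4, 4]
Entering loop: for v in nums:

After execution: counts = {1: 1, 3: 1, 4: 3}
{1: 1, 3: 1, 4: 3}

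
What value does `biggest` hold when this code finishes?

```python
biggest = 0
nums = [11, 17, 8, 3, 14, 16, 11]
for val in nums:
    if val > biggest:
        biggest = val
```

Let's trace through this code step by step.

Initialize: biggest = 0
Initialize: nums = [11, 17, 8, 3, 14, 16, 11]
Entering loop: for val in nums:

After execution: biggest = 17
17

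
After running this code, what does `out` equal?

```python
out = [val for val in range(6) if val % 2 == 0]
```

Let's trace through this code step by step.

Initialize: out = [val for val in range(6) if val % 2 == 0]

After execution: out = [0, 2, 4]
[0, 2, 4]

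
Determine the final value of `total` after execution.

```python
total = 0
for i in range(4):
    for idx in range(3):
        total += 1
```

Let's trace through this code step by step.

Initialize: total = 0
Entering loop: for i in range(4):

After execution: total = 12
12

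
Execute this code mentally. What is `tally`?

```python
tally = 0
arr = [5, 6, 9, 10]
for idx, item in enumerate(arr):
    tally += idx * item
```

Let's trace through this code step by step.

Initialize: tally = 0
Initialize: arr = [5, 6, 9, 10]
Entering loop: for idx, item in enumerate(arr):

After execution: tally = 54
54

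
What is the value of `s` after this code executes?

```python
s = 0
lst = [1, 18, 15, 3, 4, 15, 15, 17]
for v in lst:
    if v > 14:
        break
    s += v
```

Let's trace through this code step by step.

Initialize: s = 0
Initialize: lst = [1, 18, 15, 3, 4, 15, 15, 17]
Entering loop: for v in lst:

After execution: s = 1
1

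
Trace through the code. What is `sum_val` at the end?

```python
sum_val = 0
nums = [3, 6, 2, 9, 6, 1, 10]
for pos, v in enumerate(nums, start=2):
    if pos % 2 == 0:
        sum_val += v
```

Let's trace through this code step by step.

Initialize: sum_val = 0
Initialize: nums = [3, 6, 2, 9, 6, 1, 10]
Entering loop: for pos, v in enumerate(nums, start=2):

After execution: sum_val = 21
21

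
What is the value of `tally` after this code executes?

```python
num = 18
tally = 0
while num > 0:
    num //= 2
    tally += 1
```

Let's trace through this code step by step.

Initialize: num = 18
Initialize: tally = 0
Entering loop: while num > 0:

After execution: tally = 5
5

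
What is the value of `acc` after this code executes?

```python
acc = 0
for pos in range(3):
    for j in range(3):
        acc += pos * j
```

Let's trace through this code step by step.

Initialize: acc = 0
Entering loop: for pos in range(3):

After execution: acc = 9
9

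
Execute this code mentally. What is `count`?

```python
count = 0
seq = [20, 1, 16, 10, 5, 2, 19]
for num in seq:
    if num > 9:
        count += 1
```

Let's trace through this code step by step.

Initialize: count = 0
Initialize: seq = [20, 1, 16, 10, 5, 2, 19]
Entering loop: for num in seq:

After execution: count = 4
4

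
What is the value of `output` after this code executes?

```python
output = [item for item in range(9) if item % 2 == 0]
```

Let's trace through this code step by step.

Initialize: output = [item for item in range(9) if item % 2 == 0]

After execution: output = [0, 2, 4, 6, 8]
[0, 2, 4, 6, 8]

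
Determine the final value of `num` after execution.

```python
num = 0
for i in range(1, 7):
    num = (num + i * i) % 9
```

Let's trace through this code step by step.

Initialize: num = 0
Entering loop: for i in range(1, 7):

After execution: num = 1
1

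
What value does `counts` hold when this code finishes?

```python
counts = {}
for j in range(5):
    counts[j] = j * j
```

Let's trace through this code step by step.

Initialize: counts = {}
Entering loop: for j in range(5):

After execution: counts = {0: 0, 1: 1, 2: 4, 3: 9, 4: 16}
{0: 0, 1: 1, 2: 4, 3: 9, 4: 16}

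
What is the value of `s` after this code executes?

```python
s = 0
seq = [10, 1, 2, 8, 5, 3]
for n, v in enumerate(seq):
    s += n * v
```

Let's trace through this code step by step.

Initialize: s = 0
Initialize: seq = [10, 1, 2, 8, 5, 3]
Entering loop: for n, v in enumerate(seq):

After execution: s = 64
64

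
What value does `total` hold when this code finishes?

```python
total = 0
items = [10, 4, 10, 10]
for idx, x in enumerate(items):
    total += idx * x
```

Let's trace through this code step by step.

Initialize: total = 0
Initialize: items = [10, 4, 10, 10]
Entering loop: for idx, x in enumerate(items):

After execution: total = 54
54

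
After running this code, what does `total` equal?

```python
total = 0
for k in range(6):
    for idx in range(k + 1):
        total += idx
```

Let's trace through this code step by step.

Initialize: total = 0
Entering loop: for k in range(6):

After execution: total = 35
35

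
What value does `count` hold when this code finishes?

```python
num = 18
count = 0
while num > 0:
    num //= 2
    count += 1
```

Let's trace through this code step by step.

Initialize: num = 18
Initialize: count = 0
Entering loop: while num > 0:

After execution: count = 5
5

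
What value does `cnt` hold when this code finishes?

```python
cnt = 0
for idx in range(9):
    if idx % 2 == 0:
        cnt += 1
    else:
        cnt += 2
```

Let's trace through this code step by step.

Initialize: cnt = 0
Entering loop: for idx in range(9):

After execution: cnt = 13
13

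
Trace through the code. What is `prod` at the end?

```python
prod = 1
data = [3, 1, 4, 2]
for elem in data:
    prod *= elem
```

Let's trace through this code step by step.

Initialize: prod = 1
Initialize: data = [3, 1, 4, 2]
Entering loop: for elem in data:

After execution: prod = 24
24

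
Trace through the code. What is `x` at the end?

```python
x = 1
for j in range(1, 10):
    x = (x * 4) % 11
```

Let's trace through this code step by step.

Initialize: x = 1
Entering loop: for j in range(1, 10):

After execution: x = 3
3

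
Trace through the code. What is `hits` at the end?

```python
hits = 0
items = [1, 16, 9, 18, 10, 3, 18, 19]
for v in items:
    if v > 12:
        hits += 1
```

Let's trace through this code step by step.

Initialize: hits = 0
Initialize: items = [1, 16, 9, 18, 10, 3, 18, 19]
Entering loop: for v in items:

After execution: hits = 4
4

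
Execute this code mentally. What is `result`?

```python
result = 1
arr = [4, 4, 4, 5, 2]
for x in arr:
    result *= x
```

Let's trace through this code step by step.

Initialize: result = 1
Initialize: arr = [4, 4, 4, 5, 2]
Entering loop: for x in arr:

After execution: result = 640
640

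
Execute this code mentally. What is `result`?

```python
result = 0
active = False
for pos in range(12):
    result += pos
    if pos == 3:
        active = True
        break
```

Let's trace through this code step by step.

Initialize: result = 0
Initialize: active = False
Entering loop: for pos in range(12):

After execution: result = 6
6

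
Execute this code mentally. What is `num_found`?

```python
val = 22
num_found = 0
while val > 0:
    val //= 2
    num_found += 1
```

Let's trace through this code step by step.

Initialize: val = 22
Initialize: num_found = 0
Entering loop: while val > 0:

After execution: num_found = 5
5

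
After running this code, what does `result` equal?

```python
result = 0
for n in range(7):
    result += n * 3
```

Let's trace through this code step by step.

Initialize: result = 0
Entering loop: for n in range(7):

After execution: result = 63
63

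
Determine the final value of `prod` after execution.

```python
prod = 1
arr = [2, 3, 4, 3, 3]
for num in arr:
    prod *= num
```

Let's trace through this code step by step.

Initialize: prod = 1
Initialize: arr = [2, 3, 4, 3, 3]
Entering loop: for num in arr:

After execution: prod = 216
216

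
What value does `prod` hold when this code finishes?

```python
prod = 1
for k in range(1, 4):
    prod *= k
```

Let's trace through this code step by step.

Initialize: prod = 1
Entering loop: for k in range(1, 4):

After execution: prod = 6
6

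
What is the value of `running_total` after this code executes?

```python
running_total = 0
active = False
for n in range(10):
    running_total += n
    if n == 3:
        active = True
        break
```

Let's trace through this code step by step.

Initialize: running_total = 0
Initialize: active = False
Entering loop: for n in range(10):

After execution: running_total = 6
6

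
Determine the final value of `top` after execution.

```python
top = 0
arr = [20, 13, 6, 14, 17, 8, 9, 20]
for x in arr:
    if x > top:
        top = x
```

Let's trace through this code step by step.

Initialize: top = 0
Initialize: arr = [20, 13, 6, 14, 17, 8, 9, 20]
Entering loop: for x in arr:

After execution: top = 20
20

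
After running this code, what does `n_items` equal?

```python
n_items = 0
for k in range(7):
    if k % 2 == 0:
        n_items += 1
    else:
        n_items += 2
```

Let's trace through this code step by step.

Initialize: n_items = 0
Entering loop: for k in range(7):

After execution: n_items = 10
10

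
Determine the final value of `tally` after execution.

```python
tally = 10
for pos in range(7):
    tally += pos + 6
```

Let's trace through this code step by step.

Initialize: tally = 10
Entering loop: for pos in range(7):

After execution: tally = 73
73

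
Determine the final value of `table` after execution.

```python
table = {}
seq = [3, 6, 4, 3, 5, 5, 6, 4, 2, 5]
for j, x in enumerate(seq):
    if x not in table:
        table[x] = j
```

Let's trace through this code step by step.

Initialize: table = {}
Initialize: seq = [3, 6, 4, 3, 5, 5, 6, 4, 2, 5]
Entering loop: for j, x in enumerate(seq):

After execution: table = {3: 0, 6: 1, 4: 2, 5: 4, 2: 8}
{3: 0, 6: 1, 4: 2, 5: 4, 2: 8}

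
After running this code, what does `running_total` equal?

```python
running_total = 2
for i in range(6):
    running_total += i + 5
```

Let's trace through this code step by step.

Initialize: running_total = 2
Entering loop: for i in range(6):

After execution: running_total = 47
47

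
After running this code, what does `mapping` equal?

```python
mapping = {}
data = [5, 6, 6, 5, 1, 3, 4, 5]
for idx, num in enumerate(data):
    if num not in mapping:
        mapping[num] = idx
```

Let's trace through this code step by step.

Initialize: mapping = {}
Initialize: data = [5, 6, 6, 5, 1, 3, 4, 5]
Entering loop: for idx, num in enumerate(data):

After execution: mapping = {5: 0, 6: 1, 1: 4, 3: 5, 4: 6}
{5: 0, 6: 1, 1: 4, 3: 5, 4: 6}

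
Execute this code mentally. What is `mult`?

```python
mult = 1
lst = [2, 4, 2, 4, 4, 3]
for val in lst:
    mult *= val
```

Let's trace through this code step by step.

Initialize: mult = 1
Initialize: lst = [2, 4, 2, 4, 4, 3]
Entering loop: for val in lst:

After execution: mult = 768
768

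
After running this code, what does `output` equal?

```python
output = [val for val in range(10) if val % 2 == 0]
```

Let's trace through this code step by step.

Initialize: output = [val for val in range(10) if val % 2 == 0]

After execution: output = [0, 2, 4, 6, 8]
[0, 2, 4, 6, 8]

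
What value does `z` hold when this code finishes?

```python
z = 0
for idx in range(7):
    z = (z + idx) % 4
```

Let's trace through this code step by step.

Initialize: z = 0
Entering loop: for idx in range(7):

After execution: z = 1
1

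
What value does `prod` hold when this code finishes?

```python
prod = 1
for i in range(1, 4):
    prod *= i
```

Let's trace through this code step by step.

Initialize: prod = 1
Entering loop: for i in range(1, 4):

After execution: prod = 6
6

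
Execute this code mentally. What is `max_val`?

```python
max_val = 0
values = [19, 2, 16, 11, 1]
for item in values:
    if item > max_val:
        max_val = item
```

Let's trace through this code step by step.

Initialize: max_val = 0
Initialize: values = [19, 2, 16, 11, 1]
Entering loop: for item in values:

After execution: max_val = 19
19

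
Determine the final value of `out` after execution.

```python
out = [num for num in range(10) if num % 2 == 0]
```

Let's trace through this code step by step.

Initialize: out = [num for num in range(10) if num % 2 == 0]

After execution: out = [0, 2, 4, 6, 8]
[0, 2, 4, 6, 8]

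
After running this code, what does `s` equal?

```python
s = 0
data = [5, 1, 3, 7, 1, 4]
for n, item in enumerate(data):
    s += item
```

Let's trace through this code step by step.

Initialize: s = 0
Initialize: data = [5, 1, 3, 7, 1, 4]
Entering loop: for n, item in enumerate(data):

After execution: s = 21
21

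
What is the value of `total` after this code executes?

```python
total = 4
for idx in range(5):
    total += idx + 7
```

Let's trace through this code step by step.

Initialize: total = 4
Entering loop: for idx in range(5):

After execution: total = 49
49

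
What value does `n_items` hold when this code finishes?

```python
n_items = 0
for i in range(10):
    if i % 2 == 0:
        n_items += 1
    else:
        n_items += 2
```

Let's trace through this code step by step.

Initialize: n_items = 0
Entering loop: for i in range(10):

After execution: n_items = 15
15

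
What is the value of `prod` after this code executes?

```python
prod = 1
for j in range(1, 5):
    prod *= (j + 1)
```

Let's trace through this code step by step.

Initialize: prod = 1
Entering loop: for j in range(1, 5):

After execution: prod = 120
120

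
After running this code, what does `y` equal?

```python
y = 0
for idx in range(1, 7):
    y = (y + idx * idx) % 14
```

Let's trace through this code step by step.

Initialize: y = 0
Entering loop: for idx in range(1, 7):

After execution: y = 7
7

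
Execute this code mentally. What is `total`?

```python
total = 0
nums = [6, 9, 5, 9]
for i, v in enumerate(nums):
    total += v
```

Let's trace through this code step by step.

Initialize: total = 0
Initialize: nums = [6, 9, 5, 9]
Entering loop: for i, v in enumerate(nums):

After execution: total = 29
29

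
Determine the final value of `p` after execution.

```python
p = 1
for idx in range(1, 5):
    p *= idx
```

Let's trace through this code step by step.

Initialize: p = 1
Entering loop: for idx in range(1, 5):

After execution: p = 24
24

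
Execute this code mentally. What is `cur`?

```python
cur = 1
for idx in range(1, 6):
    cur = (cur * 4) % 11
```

Let's trace through this code step by step.

Initialize: cur = 1
Entering loop: for idx in range(1, 6):

After execution: cur = 1
1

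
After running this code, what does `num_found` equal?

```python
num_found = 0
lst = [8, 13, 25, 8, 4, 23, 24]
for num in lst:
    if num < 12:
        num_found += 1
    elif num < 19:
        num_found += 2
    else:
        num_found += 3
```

Let's trace through this code step by step.

Initialize: num_found = 0
Initialize: lst = [8, 13, 25, 8, 4, 23, 24]
Entering loop: for num in lst:

After execution: num_found = 14
14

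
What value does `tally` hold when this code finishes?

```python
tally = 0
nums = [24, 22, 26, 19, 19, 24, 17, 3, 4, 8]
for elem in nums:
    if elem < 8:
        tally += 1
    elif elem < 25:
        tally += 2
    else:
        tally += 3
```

Let's trace through this code step by step.

Initialize: tally = 0
Initialize: nums = [24, 22, 26, 19, 19, 24, 17, 3, 4, 8]
Entering loop: for elem in nums:

After execution: tally = 19
19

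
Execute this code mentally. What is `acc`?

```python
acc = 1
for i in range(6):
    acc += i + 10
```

Let's trace through this code step by step.

Initialize: acc = 1
Entering loop: for i in range(6):

After execution: acc = 76
76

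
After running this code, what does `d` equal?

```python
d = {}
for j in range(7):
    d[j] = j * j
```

Let's trace through this code step by step.

Initialize: d = {}
Entering loop: for j in range(7):

After execution: d = {0: 0, 1: 1, 2: 4, 3: 9, 4: 16, 5: 25, 6: 36}
{0: 0, 1: 1, 2: 4, 3: 9, 4: 16, 5: 25, 6: 36}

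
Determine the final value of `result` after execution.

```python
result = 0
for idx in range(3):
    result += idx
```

Let's trace through this code step by step.

Initialize: result = 0
Entering loop: for idx in range(3):

After execution: result = 3
3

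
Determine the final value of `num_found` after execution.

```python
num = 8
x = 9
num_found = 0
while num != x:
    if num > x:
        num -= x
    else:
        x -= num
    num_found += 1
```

Let's trace through this code step by step.

Initialize: num = 8
Initialize: x = 9
Initialize: num_found = 0
Entering loop: while num != x:

After execution: num_found = 8
8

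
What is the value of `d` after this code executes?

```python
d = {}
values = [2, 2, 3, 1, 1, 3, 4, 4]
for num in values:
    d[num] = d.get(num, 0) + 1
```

Let's trace through this code step by step.

Initialize: d = {}
Initialize: values = [2, 2, 3, 1, 1, 3, 4, 4]
Entering loop: for num in values:

After execution: d = {2: 2, 3: 2, 1: 2, 4: 2}
{2: 2, 3: 2, 1: 2, 4: 2}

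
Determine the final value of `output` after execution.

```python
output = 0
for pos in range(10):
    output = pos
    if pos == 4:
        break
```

Let's trace through this code step by step.

Initialize: output = 0
Entering loop: for pos in range(10):

After execution: output = 4
4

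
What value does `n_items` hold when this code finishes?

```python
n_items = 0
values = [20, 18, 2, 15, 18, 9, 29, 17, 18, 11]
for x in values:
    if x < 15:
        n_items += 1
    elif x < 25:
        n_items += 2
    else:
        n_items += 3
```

Let's trace through this code step by step.

Initialize: n_items = 0
Initialize: values = [20, 18, 2, 15, 18, 9, 29, 17, 18, 11]
Entering loop: for x in values:

After execution: n_items = 18
18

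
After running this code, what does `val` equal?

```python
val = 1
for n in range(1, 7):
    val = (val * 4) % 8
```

Let's trace through this code step by step.

Initialize: val = 1
Entering loop: for n in range(1, 7):

After execution: val = 0
0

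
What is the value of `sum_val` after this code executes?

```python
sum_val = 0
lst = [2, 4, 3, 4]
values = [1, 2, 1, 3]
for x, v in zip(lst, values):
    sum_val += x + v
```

Let's trace through this code step by step.

Initialize: sum_val = 0
Initialize: lst = [2, 4, 3, 4]
Initialize: values = [1, 2, 1, 3]
Entering loop: for x, v in zip(lst, values):

After execution: sum_val = 20
20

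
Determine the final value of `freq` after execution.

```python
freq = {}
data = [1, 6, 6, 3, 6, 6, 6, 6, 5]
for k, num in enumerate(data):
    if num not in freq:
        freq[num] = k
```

Let's trace through this code step by step.

Initialize: freq = {}
Initialize: data = [1, 6, 6, 3, 6, 6, 6, 6, 5]
Entering loop: for k, num in enumerate(data):

After execution: freq = {1: 0, 6: 1, 3: 3, 5: 8}
{1: 0, 6: 1, 3: 3, 5: 8}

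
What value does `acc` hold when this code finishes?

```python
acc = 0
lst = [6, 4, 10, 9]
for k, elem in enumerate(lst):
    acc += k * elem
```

Let's trace through this code step by step.

Initialize: acc = 0
Initialize: lst = [6, 4, 10, 9]
Entering loop: for k, elem in enumerate(lst):

After execution: acc = 51
51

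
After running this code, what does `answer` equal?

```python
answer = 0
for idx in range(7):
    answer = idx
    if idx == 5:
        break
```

Let's trace through this code step by step.

Initialize: answer = 0
Entering loop: for idx in range(7):

After execution: answer = 5
5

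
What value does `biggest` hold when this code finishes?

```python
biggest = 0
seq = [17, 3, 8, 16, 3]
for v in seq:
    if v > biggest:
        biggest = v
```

Let's trace through this code step by step.

Initialize: biggest = 0
Initialize: seq = [17, 3, 8, 16, 3]
Entering loop: for v in seq:

After execution: biggest = 17
17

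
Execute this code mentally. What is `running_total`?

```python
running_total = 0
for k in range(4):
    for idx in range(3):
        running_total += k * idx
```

Let's trace through this code step by step.

Initialize: running_total = 0
Entering loop: for k in range(4):

After execution: running_total = 18
18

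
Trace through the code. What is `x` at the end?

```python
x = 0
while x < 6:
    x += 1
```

Let's trace through this code step by step.

Initialize: x = 0
Entering loop: while x < 6:

After execution: x = 6
6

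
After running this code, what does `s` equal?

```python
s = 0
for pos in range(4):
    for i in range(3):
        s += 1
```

Let's trace through this code step by step.

Initialize: s = 0
Entering loop: for pos in range(4):

After execution: s = 12
12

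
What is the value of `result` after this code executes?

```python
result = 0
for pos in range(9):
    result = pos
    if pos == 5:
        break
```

Let's trace through this code step by step.

Initialize: result = 0
Entering loop: for pos in range(9):

After execution: result = 5
5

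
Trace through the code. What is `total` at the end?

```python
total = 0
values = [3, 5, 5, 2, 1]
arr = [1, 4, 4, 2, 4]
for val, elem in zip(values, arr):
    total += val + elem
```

Let's trace through this code step by step.

Initialize: total = 0
Initialize: values = [3, 5, 5, 2, 1]
Initialize: arr = [1, 4, 4, 2, 4]
Entering loop: for val, elem in zip(values, arr):

After execution: total = 31
31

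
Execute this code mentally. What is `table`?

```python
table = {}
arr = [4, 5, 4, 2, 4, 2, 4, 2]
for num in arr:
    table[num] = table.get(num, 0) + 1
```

Let's trace through this code step by step.

Initialize: table = {}
Initialize: arr = [4, 5, 4, 2, 4, 2, 4, 2]
Entering loop: for num in arr:

After execution: table = {4: 4, 5: 1, 2: 3}
{4: 4, 5: 1, 2: 3}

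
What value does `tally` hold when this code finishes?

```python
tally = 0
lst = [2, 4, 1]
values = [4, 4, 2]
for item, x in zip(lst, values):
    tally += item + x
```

Let's trace through this code step by step.

Initialize: tally = 0
Initialize: lst = [2, 4, 1]
Initialize: values = [4, 4, 2]
Entering loop: for item, x in zip(lst, values):

After execution: tally = 17
17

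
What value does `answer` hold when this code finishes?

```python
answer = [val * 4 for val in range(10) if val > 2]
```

Let's trace through this code step by step.

Initialize: answer = [val * 4 for val in range(10) if val > 2]

After execution: answer = [12, 16, 20, 24, 28, 32, 36]
[12, 16, 20, 24, 28, 32, 36]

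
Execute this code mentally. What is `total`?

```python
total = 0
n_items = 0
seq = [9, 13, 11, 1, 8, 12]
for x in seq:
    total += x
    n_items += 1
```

Let's trace through this code step by step.

Initialize: total = 0
Initialize: n_items = 0
Initialize: seq = [9, 13, 11, 1, 8, 12]
Entering loop: for x in seq:

After execution: total = 54
54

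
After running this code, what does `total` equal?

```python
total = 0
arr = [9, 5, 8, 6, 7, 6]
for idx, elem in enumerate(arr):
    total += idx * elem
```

Let's trace through this code step by step.

Initialize: total = 0
Initialize: arr = [9, 5, 8, 6, 7, 6]
Entering loop: for idx, elem in enumerate(arr):

After execution: total = 97
97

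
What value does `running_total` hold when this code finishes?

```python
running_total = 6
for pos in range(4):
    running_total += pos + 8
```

Let's trace through this code step by step.

Initialize: running_total = 6
Entering loop: for pos in range(4):

After execution: running_total = 44
44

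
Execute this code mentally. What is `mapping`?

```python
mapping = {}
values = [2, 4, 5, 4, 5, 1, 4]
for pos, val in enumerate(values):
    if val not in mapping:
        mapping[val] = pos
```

Let's trace through this code step by step.

Initialize: mapping = {}
Initialize: values = [2, 4, 5, 4, 5, 1, 4]
Entering loop: for pos, val in enumerate(values):

After execution: mapping = {2: 0, 4: 1, 5: 2, 1: 5}
{2: 0, 4: 1, 5: 2, 1: 5}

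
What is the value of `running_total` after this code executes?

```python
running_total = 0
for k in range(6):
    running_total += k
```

Let's trace through this code step by step.

Initialize: running_total = 0
Entering loop: for k in range(6):

After execution: running_total = 15
15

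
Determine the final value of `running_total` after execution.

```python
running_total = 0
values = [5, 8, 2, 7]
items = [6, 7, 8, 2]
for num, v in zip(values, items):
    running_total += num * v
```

Let's trace through this code step by step.

Initialize: running_total = 0
Initialize: values = [5, 8, 2, 7]
Initialize: items = [6, 7, 8, 2]
Entering loop: for num, v in zip(values, items):

After execution: running_total = 116
116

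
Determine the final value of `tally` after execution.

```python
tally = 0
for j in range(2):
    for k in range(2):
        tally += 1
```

Let's trace through this code step by step.

Initialize: tally = 0
Entering loop: for j in range(2):

After execution: tally = 4
4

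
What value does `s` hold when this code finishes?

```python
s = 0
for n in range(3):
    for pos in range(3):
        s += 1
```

Let's trace through this code step by step.

Initialize: s = 0
Entering loop: for n in range(3):

After execution: s = 9
9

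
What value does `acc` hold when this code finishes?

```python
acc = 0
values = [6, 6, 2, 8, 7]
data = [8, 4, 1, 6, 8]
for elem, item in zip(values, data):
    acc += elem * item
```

Let's trace through this code step by step.

Initialize: acc = 0
Initialize: values = [6, 6, 2, 8, 7]
Initialize: data = [8, 4, 1, 6, 8]
Entering loop: for elem, item in zip(values, data):

After execution: acc = 178
178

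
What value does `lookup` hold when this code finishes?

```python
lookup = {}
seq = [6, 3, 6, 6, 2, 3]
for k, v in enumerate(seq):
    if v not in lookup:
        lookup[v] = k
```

Let's trace through this code step by step.

Initialize: lookup = {}
Initialize: seq = [6, 3, 6, 6, 2, 3]
Entering loop: for k, v in enumerate(seq):

After execution: lookup = {6: 0, 3: 1, 2: 4}
{6: 0, 3: 1, 2: 4}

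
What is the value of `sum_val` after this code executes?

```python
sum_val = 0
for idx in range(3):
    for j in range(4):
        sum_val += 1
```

Let's trace through this code step by step.

Initialize: sum_val = 0
Entering loop: for idx in range(3):

After execution: sum_val = 12
12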